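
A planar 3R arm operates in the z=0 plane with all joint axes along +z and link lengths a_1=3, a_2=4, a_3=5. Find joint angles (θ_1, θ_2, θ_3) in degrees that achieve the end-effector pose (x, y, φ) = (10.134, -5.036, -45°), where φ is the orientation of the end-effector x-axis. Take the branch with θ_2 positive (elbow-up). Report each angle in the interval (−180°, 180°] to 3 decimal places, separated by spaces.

wrist centre = target − a_3·(cos φ, sin φ) = (6.5985, -1.5005)
cos θ_2 = (45.7912−3²−4²)/(2·3·4) = 0.8663; θ_2 = 29.9687° (elbow-up)
β = atan2(-1.5005,6.5985) = -12.8110°; ψ = atan2(1.9981,6.4652) = 17.1741°
θ_1 = β − ψ = -29.9851°
θ_3 = φ − θ_1 − θ_2 = -44.9836° (wrapped to (-180°,180°])

-29.985 29.969 -44.984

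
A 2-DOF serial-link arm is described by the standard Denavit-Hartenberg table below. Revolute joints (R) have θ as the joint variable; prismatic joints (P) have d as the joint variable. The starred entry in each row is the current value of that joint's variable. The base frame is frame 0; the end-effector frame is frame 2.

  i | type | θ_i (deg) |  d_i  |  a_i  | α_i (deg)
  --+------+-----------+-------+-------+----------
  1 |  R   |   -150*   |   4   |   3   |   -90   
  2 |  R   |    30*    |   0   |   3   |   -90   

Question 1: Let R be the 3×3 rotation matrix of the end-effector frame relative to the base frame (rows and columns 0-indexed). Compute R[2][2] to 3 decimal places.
End-effector z-axis (col 2 of R) = (0.4330,0.2500,-0.8660)
R[2][2] = -0.8660

-0.866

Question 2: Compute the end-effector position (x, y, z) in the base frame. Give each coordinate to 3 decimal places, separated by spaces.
-4.848 -2.799 2.500

after link 1: o_1 = (-2.5981, -1.5000, 4.0000)
after link 2: o_2 = (-4.8481, -2.7990, 2.5000)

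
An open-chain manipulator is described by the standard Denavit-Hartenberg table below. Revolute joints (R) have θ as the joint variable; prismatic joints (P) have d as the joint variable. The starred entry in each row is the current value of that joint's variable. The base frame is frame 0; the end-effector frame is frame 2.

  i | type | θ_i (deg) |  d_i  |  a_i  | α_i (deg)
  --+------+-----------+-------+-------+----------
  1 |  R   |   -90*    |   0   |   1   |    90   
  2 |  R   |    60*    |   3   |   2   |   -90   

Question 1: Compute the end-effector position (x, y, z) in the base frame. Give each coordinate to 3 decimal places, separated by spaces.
-3.000 -2.000 1.732

after link 1: o_1 = (0.0000, -1.0000, 0.0000)
after link 2: o_2 = (-3.0000, -2.0000, 1.7321)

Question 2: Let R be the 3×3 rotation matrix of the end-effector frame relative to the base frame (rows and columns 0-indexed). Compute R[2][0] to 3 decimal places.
0.866

End-effector x-axis (col 0 of R) = (0.0000,-0.5000,0.8660)
R[2][0] = 0.8660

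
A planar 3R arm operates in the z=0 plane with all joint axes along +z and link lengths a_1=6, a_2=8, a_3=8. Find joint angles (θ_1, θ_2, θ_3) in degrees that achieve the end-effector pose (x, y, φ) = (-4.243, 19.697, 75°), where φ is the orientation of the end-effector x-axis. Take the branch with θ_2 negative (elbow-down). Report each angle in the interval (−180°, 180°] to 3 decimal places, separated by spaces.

wrist centre = target − a_3·(cos φ, sin φ) = (-6.3136, 11.9696)
cos θ_2 = (183.1321−6²−8²)/(2·6·8) = 0.8660; θ_2 = -30.0076° (elbow-down)
β = atan2(11.9696,-6.3136) = 117.8101°; ψ = atan2(-4.0009,12.9277) = -17.1965°
θ_1 = β − ψ = 135.0066°
θ_3 = φ − θ_1 − θ_2 = -29.9990° (wrapped to (-180°,180°])

135.007 -30.008 -29.999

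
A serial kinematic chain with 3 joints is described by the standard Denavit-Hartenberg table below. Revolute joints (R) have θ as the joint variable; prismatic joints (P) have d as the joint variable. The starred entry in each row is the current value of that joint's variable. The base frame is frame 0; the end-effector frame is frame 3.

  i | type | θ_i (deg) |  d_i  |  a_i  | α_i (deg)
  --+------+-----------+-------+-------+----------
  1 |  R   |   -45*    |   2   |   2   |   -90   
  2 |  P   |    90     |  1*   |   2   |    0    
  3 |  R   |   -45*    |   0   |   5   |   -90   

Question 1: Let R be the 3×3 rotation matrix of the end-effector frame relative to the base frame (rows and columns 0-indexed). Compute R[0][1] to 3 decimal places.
End-effector y-axis (col 1 of R) = (-0.7071,-0.7071,-0.0000)
R[0][1] = -0.7071

-0.707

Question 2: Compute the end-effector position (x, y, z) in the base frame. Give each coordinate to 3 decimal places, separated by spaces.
4.621 -3.207 -3.536

after link 1: o_1 = (1.4142, -1.4142, 2.0000)
after link 2: o_2 = (2.1213, -0.7071, 0.0000)
after link 3: o_3 = (4.6213, -3.2071, -3.5355)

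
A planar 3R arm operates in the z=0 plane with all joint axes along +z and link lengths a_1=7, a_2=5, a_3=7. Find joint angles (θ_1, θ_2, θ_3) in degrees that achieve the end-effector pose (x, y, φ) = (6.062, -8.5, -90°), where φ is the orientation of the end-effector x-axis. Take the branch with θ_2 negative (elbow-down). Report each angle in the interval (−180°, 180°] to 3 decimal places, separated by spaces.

30.000 -120.002 0.002

wrist centre = target − a_3·(cos φ, sin φ) = (6.0620, -1.5000)
cos θ_2 = (38.9978−7²−5²)/(2·7·5) = -0.5000; θ_2 = -120.0020° (elbow-down)
β = atan2(-1.5000,6.0620) = -13.8983°; ψ = atan2(-4.3300,4.4998) = -43.8983°
θ_1 = β − ψ = 30.0000°
θ_3 = φ − θ_1 − θ_2 = 0.0020° (wrapped to (-180°,180°])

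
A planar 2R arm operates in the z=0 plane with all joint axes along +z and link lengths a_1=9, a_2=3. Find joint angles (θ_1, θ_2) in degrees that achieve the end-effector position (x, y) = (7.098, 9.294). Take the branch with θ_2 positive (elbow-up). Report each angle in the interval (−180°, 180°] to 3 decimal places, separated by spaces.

45.258 30.011

cos θ_2 = (136.7600−9²−3²)/(2·9·3) = 0.8659; θ_2 = 30.0113° (elbow-up)
β = atan2(9.2940,7.0980) = 52.6304°; ψ = atan2(1.5005,11.5978) = 7.3719°
θ_1 = β − ψ = 45.2584°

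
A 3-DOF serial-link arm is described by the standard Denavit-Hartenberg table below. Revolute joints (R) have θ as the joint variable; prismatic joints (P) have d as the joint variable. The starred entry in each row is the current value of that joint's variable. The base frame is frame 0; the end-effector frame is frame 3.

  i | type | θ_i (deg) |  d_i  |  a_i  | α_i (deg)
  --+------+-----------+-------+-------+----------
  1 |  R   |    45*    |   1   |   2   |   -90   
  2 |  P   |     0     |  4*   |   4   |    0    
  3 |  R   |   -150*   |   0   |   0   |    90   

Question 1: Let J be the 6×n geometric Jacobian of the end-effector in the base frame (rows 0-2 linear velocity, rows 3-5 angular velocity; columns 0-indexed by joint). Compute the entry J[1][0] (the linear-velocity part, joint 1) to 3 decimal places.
axis z_0 = ẑ; lever o_n−o_0 = (1.4142,7.0711,1.0000)
cross product → J_v[:, 0] = (-7.0711,1.4142,0.0000)
J_ω[:, 0] = z_0
entry J[1][0] = 1.4142

1.414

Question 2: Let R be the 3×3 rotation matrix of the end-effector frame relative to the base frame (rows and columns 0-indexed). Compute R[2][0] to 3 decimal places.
0.500

End-effector x-axis (col 0 of R) = (-0.6124,-0.6124,0.5000)
R[2][0] = 0.5000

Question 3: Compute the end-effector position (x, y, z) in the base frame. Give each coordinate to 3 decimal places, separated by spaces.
1.414 7.071 1.000

after link 1: o_1 = (1.4142, 1.4142, 1.0000)
after link 2: o_2 = (1.4142, 7.0711, 1.0000)
after link 3: o_3 = (1.4142, 7.0711, 1.0000)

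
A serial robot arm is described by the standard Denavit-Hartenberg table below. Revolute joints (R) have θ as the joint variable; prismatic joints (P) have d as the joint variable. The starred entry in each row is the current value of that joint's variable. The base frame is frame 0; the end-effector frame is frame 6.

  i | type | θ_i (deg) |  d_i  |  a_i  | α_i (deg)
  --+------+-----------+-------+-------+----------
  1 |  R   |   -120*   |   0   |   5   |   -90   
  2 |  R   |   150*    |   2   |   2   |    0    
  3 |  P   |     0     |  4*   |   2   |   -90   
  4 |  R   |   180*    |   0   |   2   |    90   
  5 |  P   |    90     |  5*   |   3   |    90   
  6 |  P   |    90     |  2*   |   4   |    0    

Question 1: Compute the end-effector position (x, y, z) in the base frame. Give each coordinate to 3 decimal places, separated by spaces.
after link 1: o_1 = (-2.5000, -4.3301, 0.0000)
after link 2: o_2 = (0.0981, -3.8301, -1.0000)
after link 3: o_3 = (4.4282, -4.3301, -2.0000)
after link 4: o_4 = (3.5622, -5.8301, -1.0000)
after link 5: o_5 = (-0.0179, -2.0311, 1.5981)
after link 6: o_6 = (-4.3481, -1.5311, 2.5981)

-4.348 -1.531 2.598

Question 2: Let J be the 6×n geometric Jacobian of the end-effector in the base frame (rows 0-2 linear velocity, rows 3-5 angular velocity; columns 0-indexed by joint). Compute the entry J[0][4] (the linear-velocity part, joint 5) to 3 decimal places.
-0.866

prismatic axis z_4 = (-0.8660,0.5000,-0.0000)
J_v[:, 4] = z_4; J_ω[:, 4] = (0,0,0)
entry J[0][4] = -0.8660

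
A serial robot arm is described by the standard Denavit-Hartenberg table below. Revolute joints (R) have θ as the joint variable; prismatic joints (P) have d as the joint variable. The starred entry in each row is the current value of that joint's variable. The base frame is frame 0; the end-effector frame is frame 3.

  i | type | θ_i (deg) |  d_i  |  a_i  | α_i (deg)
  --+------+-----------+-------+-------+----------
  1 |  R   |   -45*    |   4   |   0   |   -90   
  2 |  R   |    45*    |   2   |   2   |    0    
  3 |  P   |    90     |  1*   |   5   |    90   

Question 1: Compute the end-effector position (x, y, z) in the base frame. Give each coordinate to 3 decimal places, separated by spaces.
after link 1: o_1 = (0.0000, 0.0000, 4.0000)
after link 2: o_2 = (2.4142, 0.4142, 2.5858)
after link 3: o_3 = (0.6213, 3.6213, -0.9497)

0.621 3.621 -0.950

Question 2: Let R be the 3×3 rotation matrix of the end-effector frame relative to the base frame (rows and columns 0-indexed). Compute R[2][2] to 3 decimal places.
End-effector z-axis (col 2 of R) = (0.5000,-0.5000,-0.7071)
R[2][2] = -0.7071

-0.707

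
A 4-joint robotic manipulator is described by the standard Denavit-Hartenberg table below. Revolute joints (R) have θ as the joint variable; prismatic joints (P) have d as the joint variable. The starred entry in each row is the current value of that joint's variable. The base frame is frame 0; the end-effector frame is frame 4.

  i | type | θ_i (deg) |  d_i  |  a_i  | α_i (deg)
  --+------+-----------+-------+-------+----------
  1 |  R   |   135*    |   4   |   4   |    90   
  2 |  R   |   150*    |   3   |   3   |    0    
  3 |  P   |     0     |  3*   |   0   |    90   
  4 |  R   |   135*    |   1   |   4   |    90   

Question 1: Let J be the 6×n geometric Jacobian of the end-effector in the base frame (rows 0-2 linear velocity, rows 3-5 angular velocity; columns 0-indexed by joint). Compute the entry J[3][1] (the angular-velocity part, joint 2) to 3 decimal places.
0.707

axis z_1 = (0.7071,0.7071,0.0000); lever o_n−o_1 = (5.9942,6.4911,0.9518)
cross product → J_v[:, 1] = (0.6730,-0.6730,0.3514)
J_ω[:, 1] = z_1
entry J[3][1] = 0.7071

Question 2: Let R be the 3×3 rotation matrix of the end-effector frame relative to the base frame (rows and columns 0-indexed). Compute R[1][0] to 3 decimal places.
End-effector x-axis (col 0 of R) = (0.0670,0.9330,-0.3536)
R[1][0] = 0.9330

0.933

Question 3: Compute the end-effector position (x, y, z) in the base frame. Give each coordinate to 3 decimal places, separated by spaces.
3.166 9.320 4.952

after link 1: o_1 = (-2.8284, 2.8284, 4.0000)
after link 2: o_2 = (1.1300, 3.1126, 5.5000)
after link 3: o_3 = (3.2513, 5.2340, 5.5000)
after link 4: o_4 = (3.1657, 9.3196, 4.9518)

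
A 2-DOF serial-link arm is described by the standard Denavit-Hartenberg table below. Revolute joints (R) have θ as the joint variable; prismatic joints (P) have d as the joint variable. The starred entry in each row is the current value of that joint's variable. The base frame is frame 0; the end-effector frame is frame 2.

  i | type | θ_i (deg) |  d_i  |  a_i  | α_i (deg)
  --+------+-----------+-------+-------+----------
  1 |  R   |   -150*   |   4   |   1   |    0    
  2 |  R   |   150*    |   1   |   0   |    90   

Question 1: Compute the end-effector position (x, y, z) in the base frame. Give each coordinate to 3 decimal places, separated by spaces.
after link 1: o_1 = (-0.8660, -0.5000, 4.0000)
after link 2: o_2 = (-0.8660, -0.5000, 5.0000)

-0.866 -0.500 5.000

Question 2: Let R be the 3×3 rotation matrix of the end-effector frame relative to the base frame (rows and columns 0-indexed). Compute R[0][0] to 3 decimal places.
End-effector x-axis (col 0 of R) = (1.0000,0.0000,0.0000)
R[0][0] = 1.0000

1.000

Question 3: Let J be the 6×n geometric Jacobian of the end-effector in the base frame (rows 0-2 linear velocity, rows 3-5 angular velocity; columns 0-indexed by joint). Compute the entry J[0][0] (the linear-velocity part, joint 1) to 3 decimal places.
axis z_0 = ẑ; lever o_n−o_0 = (-0.8660,-0.5000,5.0000)
cross product → J_v[:, 0] = (0.5000,-0.8660,0.0000)
J_ω[:, 0] = z_0
entry J[0][0] = 0.5000

0.500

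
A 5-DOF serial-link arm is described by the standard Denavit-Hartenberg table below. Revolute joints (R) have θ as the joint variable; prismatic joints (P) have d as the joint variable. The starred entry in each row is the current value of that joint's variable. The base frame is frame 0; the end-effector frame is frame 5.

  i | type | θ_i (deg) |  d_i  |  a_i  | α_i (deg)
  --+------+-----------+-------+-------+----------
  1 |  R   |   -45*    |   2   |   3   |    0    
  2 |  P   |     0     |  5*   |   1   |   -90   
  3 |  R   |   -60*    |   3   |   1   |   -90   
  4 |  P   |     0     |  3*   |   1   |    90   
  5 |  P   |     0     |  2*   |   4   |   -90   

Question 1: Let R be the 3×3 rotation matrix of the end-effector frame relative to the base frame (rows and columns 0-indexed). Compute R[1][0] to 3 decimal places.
End-effector x-axis (col 0 of R) = (0.3536,-0.3536,0.8660)
R[1][0] = -0.3536

-0.354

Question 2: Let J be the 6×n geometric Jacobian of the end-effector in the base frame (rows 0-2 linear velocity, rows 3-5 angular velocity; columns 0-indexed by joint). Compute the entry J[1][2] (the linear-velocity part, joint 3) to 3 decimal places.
-2.614

axis z_2 = (0.7071,0.7071,0.0000); lever o_n−o_2 = (7.4940,-0.4229,3.6962)
cross product → J_v[:, 2] = (2.6136,-2.6136,-5.5981)
J_ω[:, 2] = z_2
entry J[1][2] = -2.6136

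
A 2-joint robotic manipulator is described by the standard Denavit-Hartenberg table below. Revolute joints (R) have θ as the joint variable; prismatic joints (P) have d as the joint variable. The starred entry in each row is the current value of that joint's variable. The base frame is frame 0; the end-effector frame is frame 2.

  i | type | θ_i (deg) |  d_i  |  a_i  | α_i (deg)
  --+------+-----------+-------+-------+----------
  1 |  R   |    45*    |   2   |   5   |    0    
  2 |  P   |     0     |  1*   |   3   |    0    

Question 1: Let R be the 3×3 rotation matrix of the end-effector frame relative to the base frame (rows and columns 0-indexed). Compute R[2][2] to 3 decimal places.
End-effector z-axis (col 2 of R) = (0.0000,0.0000,1.0000)
R[2][2] = 1.0000

1.000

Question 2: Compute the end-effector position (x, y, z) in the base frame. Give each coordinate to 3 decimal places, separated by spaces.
5.657 5.657 3.000

after link 1: o_1 = (3.5355, 3.5355, 2.0000)
after link 2: o_2 = (5.6569, 5.6569, 3.0000)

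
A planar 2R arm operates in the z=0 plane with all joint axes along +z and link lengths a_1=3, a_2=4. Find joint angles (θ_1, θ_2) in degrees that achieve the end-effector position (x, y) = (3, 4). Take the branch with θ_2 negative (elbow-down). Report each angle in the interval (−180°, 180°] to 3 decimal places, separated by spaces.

cos θ_2 = (25.0000−3²−4²)/(2·3·4) = 0.0000; θ_2 = -90.0000° (elbow-down)
β = atan2(4.0000,3.0000) = 53.1301°; ψ = atan2(-4.0000,3.0000) = -53.1301°
θ_1 = β − ψ = 106.2602°

106.260 -90.000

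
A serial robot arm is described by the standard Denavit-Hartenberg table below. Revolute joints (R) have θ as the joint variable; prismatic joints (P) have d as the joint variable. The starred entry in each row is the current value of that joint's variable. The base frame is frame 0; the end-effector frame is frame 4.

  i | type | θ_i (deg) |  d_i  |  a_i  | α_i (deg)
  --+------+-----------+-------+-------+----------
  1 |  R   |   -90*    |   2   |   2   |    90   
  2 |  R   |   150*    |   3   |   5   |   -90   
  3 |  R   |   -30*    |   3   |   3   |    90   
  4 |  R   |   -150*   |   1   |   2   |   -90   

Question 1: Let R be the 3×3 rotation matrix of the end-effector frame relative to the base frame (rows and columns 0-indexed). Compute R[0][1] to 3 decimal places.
0.866

End-effector y-axis (col 1 of R) = (0.8660,0.4330,0.2500)
R[0][1] = 0.8660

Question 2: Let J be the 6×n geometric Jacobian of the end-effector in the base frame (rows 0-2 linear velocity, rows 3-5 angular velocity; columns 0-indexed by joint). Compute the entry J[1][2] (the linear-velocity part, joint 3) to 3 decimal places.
axis z_2 = (-0.0000,0.5000,-0.8660); lever o_n−o_2 = (-1.5000,1.5179,-1.4330)
cross product → J_v[:, 2] = (0.5981,1.2990,0.7500)
J_ω[:, 2] = z_2
entry J[1][2] = 1.2990

1.299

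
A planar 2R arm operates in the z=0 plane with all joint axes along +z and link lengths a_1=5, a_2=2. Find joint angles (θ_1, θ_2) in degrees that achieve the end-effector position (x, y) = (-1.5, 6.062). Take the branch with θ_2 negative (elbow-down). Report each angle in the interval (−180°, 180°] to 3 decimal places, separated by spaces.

120.002 -60.007

cos θ_2 = (38.9978−5²−2²)/(2·5·2) = 0.4999; θ_2 = -60.0071° (elbow-down)
β = atan2(6.0620,-1.5000) = 103.8983°; ψ = atan2(-1.7322,5.9998) = -16.1038°
θ_1 = β − ψ = 120.0020°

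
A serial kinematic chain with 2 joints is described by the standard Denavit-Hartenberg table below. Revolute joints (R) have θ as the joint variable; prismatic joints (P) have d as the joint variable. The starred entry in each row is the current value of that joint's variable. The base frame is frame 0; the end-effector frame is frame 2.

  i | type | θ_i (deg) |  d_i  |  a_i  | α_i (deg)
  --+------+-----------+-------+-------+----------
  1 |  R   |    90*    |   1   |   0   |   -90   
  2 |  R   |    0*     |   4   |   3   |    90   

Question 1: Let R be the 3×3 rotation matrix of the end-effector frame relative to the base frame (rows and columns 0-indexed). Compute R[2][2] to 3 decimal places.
1.000

End-effector z-axis (col 2 of R) = (0.0000,0.0000,1.0000)
R[2][2] = 1.0000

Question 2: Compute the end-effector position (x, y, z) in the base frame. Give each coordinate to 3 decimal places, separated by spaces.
after link 1: o_1 = (0.0000, 0.0000, 1.0000)
after link 2: o_2 = (-4.0000, 3.0000, 1.0000)

-4.000 3.000 1.000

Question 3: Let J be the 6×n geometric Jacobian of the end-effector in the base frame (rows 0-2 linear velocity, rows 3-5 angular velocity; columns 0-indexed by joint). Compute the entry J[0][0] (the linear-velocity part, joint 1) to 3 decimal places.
-3.000

axis z_0 = ẑ; lever o_n−o_0 = (-4.0000,3.0000,1.0000)
cross product → J_v[:, 0] = (-3.0000,-4.0000,0.0000)
J_ω[:, 0] = z_0
entry J[0][0] = -3.0000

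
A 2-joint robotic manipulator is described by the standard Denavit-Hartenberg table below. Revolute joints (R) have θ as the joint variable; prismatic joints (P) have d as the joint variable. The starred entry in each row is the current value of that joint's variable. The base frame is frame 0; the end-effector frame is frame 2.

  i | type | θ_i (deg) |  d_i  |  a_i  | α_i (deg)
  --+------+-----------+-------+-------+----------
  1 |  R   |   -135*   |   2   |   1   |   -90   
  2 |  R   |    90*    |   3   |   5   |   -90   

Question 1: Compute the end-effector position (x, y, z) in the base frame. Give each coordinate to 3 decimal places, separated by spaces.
after link 1: o_1 = (-0.7071, -0.7071, 2.0000)
after link 2: o_2 = (1.4142, -2.8284, -3.0000)

1.414 -2.828 -3.000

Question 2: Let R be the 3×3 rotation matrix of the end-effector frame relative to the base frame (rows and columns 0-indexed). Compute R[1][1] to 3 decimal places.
End-effector y-axis (col 1 of R) = (-0.7071,0.7071,-0.0000)
R[1][1] = 0.7071

0.707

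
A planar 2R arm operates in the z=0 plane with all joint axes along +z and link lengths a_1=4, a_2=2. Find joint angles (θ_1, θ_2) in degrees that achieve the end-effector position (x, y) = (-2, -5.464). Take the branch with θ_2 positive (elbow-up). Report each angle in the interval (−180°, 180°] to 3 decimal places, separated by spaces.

cos θ_2 = (33.8553−4²−2²)/(2·4·2) = 0.8660; θ_2 = 30.0080° (elbow-up)
β = atan2(-5.4640,-2.0000) = -110.1043°; ψ = atan2(1.0002,5.7319) = 9.8987°
θ_1 = β − ψ = -120.0029°

-120.003 30.008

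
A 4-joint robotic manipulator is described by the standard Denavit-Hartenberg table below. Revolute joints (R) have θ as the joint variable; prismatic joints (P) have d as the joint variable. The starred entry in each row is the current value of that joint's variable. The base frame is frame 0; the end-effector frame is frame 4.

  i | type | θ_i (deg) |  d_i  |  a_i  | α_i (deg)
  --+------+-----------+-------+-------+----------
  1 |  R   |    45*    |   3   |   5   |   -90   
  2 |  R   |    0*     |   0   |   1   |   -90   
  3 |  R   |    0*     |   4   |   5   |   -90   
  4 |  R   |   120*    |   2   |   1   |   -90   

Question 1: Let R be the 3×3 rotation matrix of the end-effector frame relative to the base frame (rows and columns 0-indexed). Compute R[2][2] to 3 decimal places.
End-effector z-axis (col 2 of R) = (-0.6124,-0.6124,-0.5000)
R[2][2] = -0.5000

-0.500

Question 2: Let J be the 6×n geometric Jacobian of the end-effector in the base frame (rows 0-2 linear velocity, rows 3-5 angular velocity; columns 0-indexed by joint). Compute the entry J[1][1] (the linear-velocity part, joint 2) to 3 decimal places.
-2.216

axis z_1 = (-0.7071,0.7071,0.0000); lever o_n−o_1 = (5.3033,2.4749,-3.1340)
cross product → J_v[:, 1] = (-2.2161,-2.2161,-5.5000)
J_ω[:, 1] = z_1
entry J[1][1] = -2.2161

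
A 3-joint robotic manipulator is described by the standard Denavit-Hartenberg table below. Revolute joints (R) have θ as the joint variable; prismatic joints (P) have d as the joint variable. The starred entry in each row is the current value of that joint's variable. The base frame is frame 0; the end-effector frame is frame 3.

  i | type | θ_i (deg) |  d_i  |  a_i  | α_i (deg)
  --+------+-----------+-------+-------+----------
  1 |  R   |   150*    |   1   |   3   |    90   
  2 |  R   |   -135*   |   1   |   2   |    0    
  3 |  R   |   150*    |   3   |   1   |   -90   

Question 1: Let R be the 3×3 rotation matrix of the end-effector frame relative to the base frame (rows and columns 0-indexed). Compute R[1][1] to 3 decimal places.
End-effector y-axis (col 1 of R) = (-0.5000,-0.8660,-0.0000)
R[1][1] = -0.8660

-0.866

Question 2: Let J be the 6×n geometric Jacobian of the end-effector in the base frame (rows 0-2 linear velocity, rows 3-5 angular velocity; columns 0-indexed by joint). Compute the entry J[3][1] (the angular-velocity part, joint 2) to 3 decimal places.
0.500

axis z_1 = (0.5000,0.8660,0.0000); lever o_n−o_1 = (2.3882,3.2400,-1.1554)
cross product → J_v[:, 1] = (-1.0006,0.5777,-0.4483)
J_ω[:, 1] = z_1
entry J[3][1] = 0.5000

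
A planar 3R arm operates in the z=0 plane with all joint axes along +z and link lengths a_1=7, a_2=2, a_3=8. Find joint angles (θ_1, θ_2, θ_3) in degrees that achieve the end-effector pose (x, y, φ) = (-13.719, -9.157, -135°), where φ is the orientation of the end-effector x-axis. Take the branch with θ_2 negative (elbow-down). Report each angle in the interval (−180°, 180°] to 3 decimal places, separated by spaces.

wrist centre = target − a_3·(cos φ, sin φ) = (-8.0621, -3.5001)
cos θ_2 = (77.2492−7²−2²)/(2·7·2) = 0.8660; θ_2 = -29.9979° (elbow-down)
β = atan2(-3.5001,-8.0621) = -156.5321°; ψ = atan2(-0.9999,8.7321) = -6.5327°
θ_1 = β − ψ = -149.9995°
θ_3 = φ − θ_1 − θ_2 = 44.9974° (wrapped to (-180°,180°])

-149.999 -29.998 44.997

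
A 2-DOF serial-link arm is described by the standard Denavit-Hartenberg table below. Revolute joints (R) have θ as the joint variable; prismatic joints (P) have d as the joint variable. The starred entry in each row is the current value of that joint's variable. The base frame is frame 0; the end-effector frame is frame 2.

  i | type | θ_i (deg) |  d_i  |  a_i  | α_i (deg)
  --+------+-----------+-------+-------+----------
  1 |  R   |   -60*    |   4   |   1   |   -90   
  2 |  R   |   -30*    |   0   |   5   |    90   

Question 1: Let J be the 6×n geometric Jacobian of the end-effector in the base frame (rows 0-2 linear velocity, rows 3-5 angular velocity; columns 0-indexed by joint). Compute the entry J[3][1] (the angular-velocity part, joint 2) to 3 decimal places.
axis z_1 = (0.8660,0.5000,0.0000); lever o_n−o_1 = (2.1651,-3.7500,2.5000)
cross product → J_v[:, 1] = (1.2500,-2.1651,-4.3301)
J_ω[:, 1] = z_1
entry J[3][1] = 0.8660

0.866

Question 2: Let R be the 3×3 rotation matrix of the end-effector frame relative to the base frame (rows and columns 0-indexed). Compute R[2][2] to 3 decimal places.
End-effector z-axis (col 2 of R) = (-0.2500,0.4330,0.8660)
R[2][2] = 0.8660

0.866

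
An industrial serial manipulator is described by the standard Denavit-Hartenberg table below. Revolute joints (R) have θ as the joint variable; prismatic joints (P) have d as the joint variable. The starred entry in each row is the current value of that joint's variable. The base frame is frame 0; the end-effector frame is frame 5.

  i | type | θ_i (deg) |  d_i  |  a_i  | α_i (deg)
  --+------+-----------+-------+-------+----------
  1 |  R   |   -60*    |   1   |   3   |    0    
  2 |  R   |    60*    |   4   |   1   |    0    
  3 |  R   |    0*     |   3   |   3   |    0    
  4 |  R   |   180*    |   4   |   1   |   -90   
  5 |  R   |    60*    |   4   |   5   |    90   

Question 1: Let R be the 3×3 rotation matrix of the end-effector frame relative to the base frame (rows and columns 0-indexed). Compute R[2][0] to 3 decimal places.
End-effector x-axis (col 0 of R) = (-0.5000,0.0000,-0.8660)
R[2][0] = -0.8660

-0.866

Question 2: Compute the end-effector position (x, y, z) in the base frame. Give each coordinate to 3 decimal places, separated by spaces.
2.000 -6.598 7.670

after link 1: o_1 = (1.5000, -2.5981, 1.0000)
after link 2: o_2 = (2.5000, -2.5981, 5.0000)
after link 3: o_3 = (5.5000, -2.5981, 8.0000)
after link 4: o_4 = (4.5000, -2.5981, 12.0000)
after link 5: o_5 = (2.0000, -6.5981, 7.6699)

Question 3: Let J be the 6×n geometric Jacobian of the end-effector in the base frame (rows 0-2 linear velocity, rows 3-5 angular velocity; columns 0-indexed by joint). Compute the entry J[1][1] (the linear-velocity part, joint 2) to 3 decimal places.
axis z_1 = (0.0000,0.0000,1.0000); lever o_n−o_1 = (0.5000,-4.0000,6.6699)
cross product → J_v[:, 1] = (4.0000,0.5000,-0.0000)
J_ω[:, 1] = z_1
entry J[1][1] = 0.5000

0.500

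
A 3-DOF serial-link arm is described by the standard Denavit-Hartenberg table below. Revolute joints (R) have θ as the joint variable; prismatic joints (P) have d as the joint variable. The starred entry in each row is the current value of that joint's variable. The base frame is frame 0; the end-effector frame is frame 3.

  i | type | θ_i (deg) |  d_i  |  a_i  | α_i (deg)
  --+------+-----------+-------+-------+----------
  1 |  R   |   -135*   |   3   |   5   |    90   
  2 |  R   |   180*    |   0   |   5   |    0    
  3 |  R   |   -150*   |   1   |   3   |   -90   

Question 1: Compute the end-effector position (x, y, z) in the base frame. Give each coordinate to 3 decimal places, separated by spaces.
-2.544 -1.130 4.500

after link 1: o_1 = (-3.5355, -3.5355, 3.0000)
after link 2: o_2 = (0.0000, -0.0000, 3.0000)
after link 3: o_3 = (-2.5442, -1.1300, 4.5000)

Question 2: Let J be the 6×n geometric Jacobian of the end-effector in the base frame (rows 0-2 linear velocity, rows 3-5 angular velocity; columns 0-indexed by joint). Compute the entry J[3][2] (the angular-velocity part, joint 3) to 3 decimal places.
-0.707

axis z_2 = (-0.7071,0.7071,0.0000); lever o_n−o_2 = (-2.5442,-1.1300,1.5000)
cross product → J_v[:, 2] = (1.0607,1.0607,2.5981)
J_ω[:, 2] = z_2
entry J[3][2] = -0.7071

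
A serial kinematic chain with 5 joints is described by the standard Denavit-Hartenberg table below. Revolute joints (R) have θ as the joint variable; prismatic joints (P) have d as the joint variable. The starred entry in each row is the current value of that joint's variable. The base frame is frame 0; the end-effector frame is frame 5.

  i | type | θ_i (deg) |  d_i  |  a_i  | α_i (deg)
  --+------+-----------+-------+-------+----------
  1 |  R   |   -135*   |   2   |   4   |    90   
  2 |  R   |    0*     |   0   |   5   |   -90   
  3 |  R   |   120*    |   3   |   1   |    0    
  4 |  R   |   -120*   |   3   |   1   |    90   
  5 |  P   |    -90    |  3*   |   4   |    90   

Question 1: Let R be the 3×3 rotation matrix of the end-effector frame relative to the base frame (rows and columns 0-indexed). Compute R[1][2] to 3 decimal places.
0.707

End-effector z-axis (col 2 of R) = (0.7071,0.7071,-0.0000)
R[1][2] = 0.7071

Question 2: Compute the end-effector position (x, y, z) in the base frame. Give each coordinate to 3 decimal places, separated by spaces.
-8.226 -5.209 4.000

after link 1: o_1 = (-2.8284, -2.8284, 2.0000)
after link 2: o_2 = (-6.3640, -6.3640, 2.0000)
after link 3: o_3 = (-5.3980, -6.6228, 5.0000)
after link 4: o_4 = (-6.1051, -7.3299, 8.0000)
after link 5: o_5 = (-8.2265, -5.2086, 4.0000)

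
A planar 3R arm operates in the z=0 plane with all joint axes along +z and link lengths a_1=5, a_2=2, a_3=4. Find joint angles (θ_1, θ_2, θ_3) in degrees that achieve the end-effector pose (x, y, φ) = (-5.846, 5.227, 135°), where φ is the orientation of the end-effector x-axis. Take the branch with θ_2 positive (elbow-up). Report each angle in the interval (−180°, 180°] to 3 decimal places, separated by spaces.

119.995 134.996 -119.991

wrist centre = target − a_3·(cos φ, sin φ) = (-3.0176, 2.3986)
cos θ_2 = (14.8589−5²−2²)/(2·5·2) = -0.7071; θ_2 = 134.9958° (elbow-up)
β = atan2(2.3986,-3.0176) = 141.5199°; ψ = atan2(1.4143,3.5859) = 21.5249°
θ_1 = β − ψ = 119.9951°
θ_3 = φ − θ_1 − θ_2 = -119.9909° (wrapped to (-180°,180°])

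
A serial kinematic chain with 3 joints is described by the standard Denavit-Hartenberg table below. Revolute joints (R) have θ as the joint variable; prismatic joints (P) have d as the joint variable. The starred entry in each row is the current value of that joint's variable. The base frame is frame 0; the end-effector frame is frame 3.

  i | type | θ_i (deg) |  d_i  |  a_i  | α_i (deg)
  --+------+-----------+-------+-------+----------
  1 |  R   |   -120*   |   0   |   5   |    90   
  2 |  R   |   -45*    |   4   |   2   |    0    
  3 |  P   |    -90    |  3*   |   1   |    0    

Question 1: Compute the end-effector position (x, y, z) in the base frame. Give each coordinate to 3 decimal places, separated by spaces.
-8.916 -1.442 -2.121

after link 1: o_1 = (-2.5000, -4.3301, 0.0000)
after link 2: o_2 = (-6.6712, -3.5549, -1.4142)
after link 3: o_3 = (-8.9157, -1.4425, -2.1213)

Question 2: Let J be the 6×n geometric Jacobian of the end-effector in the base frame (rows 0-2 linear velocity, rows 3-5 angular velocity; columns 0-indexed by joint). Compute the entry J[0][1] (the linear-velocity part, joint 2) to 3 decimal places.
axis z_1 = (-0.8660,0.5000,0.0000); lever o_n−o_1 = (-6.4157,2.8876,-2.1213)
cross product → J_v[:, 1] = (-1.0607,-1.8371,0.7071)
J_ω[:, 1] = z_1
entry J[0][1] = -1.0607

-1.061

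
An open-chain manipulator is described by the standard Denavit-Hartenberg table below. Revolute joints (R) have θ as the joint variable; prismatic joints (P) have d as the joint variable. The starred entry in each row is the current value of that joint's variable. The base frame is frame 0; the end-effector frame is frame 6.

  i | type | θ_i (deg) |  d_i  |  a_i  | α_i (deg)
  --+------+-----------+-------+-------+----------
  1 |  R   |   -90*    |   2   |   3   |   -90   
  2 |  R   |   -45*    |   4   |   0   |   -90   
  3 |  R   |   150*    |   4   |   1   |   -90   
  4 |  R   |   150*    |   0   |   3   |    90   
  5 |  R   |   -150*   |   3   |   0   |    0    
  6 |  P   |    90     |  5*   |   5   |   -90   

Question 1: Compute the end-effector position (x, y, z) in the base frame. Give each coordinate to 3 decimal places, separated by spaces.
after link 1: o_1 = (0.0000, -3.0000, 2.0000)
after link 2: o_2 = (4.0000, -3.0000, 2.0000)
after link 3: o_3 = (3.5000, -5.2161, -1.4408)
after link 4: o_4 = (4.7990, -5.7464, 1.2109)
after link 5: o_5 = (4.0490, -2.9907, 2.1294)
after link 6: o_6 = (0.1316, -0.3708, 7.4010)

0.132 -0.371 7.401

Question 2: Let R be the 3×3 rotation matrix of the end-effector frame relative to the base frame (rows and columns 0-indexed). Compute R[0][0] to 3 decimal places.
-0.533

End-effector x-axis (col 0 of R) = (-0.5335,-0.3946,0.7481)
R[0][0] = -0.5335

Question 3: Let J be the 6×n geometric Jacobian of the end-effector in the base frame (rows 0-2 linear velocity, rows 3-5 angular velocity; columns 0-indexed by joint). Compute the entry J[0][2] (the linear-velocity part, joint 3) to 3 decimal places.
axis z_2 = (0.0000,-0.7071,-0.7071); lever o_n−o_2 = (-3.8684,2.6292,5.4010)
cross product → J_v[:, 2] = (-1.9599,2.7354,-2.7354)
J_ω[:, 2] = z_2
entry J[0][2] = -1.9599

-1.960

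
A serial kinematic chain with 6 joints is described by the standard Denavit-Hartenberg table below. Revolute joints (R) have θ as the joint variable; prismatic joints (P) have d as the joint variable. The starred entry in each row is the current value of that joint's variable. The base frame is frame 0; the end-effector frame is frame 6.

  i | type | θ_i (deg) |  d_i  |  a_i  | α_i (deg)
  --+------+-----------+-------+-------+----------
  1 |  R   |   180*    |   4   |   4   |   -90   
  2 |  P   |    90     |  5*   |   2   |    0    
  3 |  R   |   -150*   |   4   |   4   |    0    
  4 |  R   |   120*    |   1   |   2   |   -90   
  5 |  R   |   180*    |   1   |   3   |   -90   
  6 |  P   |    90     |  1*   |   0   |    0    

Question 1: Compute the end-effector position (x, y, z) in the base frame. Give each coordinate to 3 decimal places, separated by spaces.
-4.634 -11.000 5.830

after link 1: o_1 = (-4.0000, 0.0000, 4.0000)
after link 2: o_2 = (-4.0000, -5.0000, 2.0000)
after link 3: o_3 = (-6.0000, -9.0000, 5.4641)
after link 4: o_4 = (-7.0000, -10.0000, 3.7321)
after link 5: o_5 = (-4.6340, -10.0000, 5.8301)
after link 6: o_6 = (-4.6340, -11.0000, 5.8301)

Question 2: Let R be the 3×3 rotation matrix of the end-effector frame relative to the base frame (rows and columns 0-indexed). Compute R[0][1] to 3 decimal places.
-0.500

End-effector y-axis (col 1 of R) = (-0.5000,-0.0000,-0.8660)
R[0][1] = -0.5000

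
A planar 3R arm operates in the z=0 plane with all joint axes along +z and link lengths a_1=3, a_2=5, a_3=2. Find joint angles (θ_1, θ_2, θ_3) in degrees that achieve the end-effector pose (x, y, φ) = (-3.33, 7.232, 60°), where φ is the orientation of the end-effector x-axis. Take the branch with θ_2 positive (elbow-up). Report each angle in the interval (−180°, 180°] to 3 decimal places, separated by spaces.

89.997 60.004 -90.001

wrist centre = target − a_3·(cos φ, sin φ) = (-4.3300, 5.4999)
cos θ_2 = (48.9983−3²−5²)/(2·3·5) = 0.4999; θ_2 = 60.0037° (elbow-up)
β = atan2(5.4999,-4.3300) = 128.2127°; ψ = atan2(4.3303,5.4997) = 38.2156°
θ_1 = β − ψ = 89.9970°
θ_3 = φ − θ_1 − θ_2 = -90.0007° (wrapped to (-180°,180°])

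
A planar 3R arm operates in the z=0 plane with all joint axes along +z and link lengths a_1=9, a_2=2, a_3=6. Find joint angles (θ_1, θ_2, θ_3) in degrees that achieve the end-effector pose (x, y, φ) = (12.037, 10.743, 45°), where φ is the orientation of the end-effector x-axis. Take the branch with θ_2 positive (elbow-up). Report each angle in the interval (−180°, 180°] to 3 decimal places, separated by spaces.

30.003 59.988 -44.990

wrist centre = target − a_3·(cos φ, sin φ) = (7.7944, 6.5004)
cos θ_2 = (103.0067−9²−2²)/(2·9·2) = 0.5002; θ_2 = 59.9877° (elbow-up)
β = atan2(6.5004,7.7944) = 39.8275°; ψ = atan2(1.7318,10.0004) = 9.8249°
θ_1 = β − ψ = 30.0026°
θ_3 = φ − θ_1 − θ_2 = -44.9903° (wrapped to (-180°,180°])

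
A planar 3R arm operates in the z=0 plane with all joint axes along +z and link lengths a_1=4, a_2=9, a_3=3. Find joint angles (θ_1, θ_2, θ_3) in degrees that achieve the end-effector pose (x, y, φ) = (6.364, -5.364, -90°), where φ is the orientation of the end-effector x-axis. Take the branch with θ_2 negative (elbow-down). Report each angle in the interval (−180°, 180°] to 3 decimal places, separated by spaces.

89.999 -134.999 -45.000

wrist centre = target − a_3·(cos φ, sin φ) = (6.3640, -2.3640)
cos θ_2 = (46.0890−4²−9²)/(2·4·9) = -0.7071; θ_2 = -134.9992° (elbow-down)
β = atan2(-2.3640,6.3640) = -20.3782°; ψ = atan2(-6.3640,-2.3639) = -110.3771°
θ_1 = β − ψ = 89.9989°
θ_3 = φ − θ_1 − θ_2 = -44.9996° (wrapped to (-180°,180°])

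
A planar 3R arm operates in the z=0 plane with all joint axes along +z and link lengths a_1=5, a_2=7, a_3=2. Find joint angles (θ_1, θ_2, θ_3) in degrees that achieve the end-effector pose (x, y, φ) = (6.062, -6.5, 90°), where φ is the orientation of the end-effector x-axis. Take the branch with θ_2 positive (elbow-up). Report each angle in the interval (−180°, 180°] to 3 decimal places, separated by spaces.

-90.002 60.002 120.000

wrist centre = target − a_3·(cos φ, sin φ) = (6.0620, -8.5000)
cos θ_2 = (108.9978−5²−7²)/(2·5·7) = 0.5000; θ_2 = 60.0020° (elbow-up)
β = atan2(-8.5000,6.0620) = -54.5044°; ψ = atan2(6.0623,8.4998) = 35.4976°
θ_1 = β − ψ = -90.0020°
θ_3 = φ − θ_1 − θ_2 = 120.0000° (wrapped to (-180°,180°])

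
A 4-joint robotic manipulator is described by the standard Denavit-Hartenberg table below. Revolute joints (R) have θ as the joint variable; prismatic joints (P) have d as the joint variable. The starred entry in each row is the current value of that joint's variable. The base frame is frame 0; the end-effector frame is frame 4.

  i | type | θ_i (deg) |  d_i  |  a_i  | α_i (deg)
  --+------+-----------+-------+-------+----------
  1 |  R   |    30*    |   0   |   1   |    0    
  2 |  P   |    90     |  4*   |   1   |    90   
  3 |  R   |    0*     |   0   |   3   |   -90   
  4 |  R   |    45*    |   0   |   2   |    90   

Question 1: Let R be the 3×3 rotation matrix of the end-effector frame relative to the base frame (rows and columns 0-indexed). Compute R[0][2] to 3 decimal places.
End-effector z-axis (col 2 of R) = (0.2588,0.9659,0.0000)
R[0][2] = 0.2588

0.259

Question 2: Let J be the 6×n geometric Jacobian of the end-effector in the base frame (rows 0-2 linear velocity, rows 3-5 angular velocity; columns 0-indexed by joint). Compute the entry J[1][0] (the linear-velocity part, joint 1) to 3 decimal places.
axis z_0 = ẑ; lever o_n−o_0 = (-3.0658,4.4817,4.0000)
cross product → J_v[:, 0] = (-4.4817,-3.0658,0.0000)
J_ω[:, 0] = z_0
entry J[1][0] = -3.0658

-3.066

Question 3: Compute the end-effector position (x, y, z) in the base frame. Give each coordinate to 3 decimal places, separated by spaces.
after link 1: o_1 = (0.8660, 0.5000, 0.0000)
after link 2: o_2 = (0.3660, 1.3660, 4.0000)
after link 3: o_3 = (-1.1340, 3.9641, 4.0000)
after link 4: o_4 = (-3.0658, 4.4817, 4.0000)

-3.066 4.482 4.000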